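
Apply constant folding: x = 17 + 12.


17 + 12 = 29 at compile time
Optimized: x = 29


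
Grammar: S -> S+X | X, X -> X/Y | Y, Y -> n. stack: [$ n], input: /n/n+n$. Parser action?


'n' on top is the handle for Y -> n
Action: reduce (Y -> n)


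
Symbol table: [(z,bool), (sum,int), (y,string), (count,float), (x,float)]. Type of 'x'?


Lookup 'x' → type float


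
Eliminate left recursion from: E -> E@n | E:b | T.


Left-recursive alternatives: E@n, E:b; non-recursive: T
Introduce E': E -> TE', E' -> @nE' | :bE' | ε


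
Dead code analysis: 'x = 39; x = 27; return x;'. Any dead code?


first assignment to x is overwritten before any read
Dead: 'x = 39'


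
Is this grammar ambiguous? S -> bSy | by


balanced b^n…y^n: each string has a unique parse
Unambiguous


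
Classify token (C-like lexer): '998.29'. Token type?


Pattern: digits with a decimal point
Type: FLOAT_LITERAL


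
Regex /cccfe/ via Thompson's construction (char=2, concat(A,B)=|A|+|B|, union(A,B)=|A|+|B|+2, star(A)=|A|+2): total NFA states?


Syntax tree has 5 char leaf(s), 0 union(s), 0 star(s)
chars contribute 5×2 = 10; each union adds +2; each star adds +2
Total: 10 + 0 + 0 = 10 states


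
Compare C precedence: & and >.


'>' is relational (level 7); '&' is bitwise AND (level 5)
Higher level binds tighter
'>' has higher precedence than '&'


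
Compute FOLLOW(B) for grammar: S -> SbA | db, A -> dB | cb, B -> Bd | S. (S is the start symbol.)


$ ∈ FOLLOW(S). For each A -> αBβ: add FIRST(β)\{ε} to FOLLOW(B); if β nullable, add FOLLOW(A).
FOLLOW(B) = {$, b, d}


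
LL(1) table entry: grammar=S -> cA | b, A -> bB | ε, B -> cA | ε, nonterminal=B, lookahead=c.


For [B, c]: 'c' ∈ FIRST(cA)
Entry: B -> cA


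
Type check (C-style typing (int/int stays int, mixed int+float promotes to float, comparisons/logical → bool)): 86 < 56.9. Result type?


Operand types: int < float
Rule: comparison yields bool
Result type: bool


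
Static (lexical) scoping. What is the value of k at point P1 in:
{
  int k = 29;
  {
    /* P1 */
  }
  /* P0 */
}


P1's block does not declare k; resolves to the enclosing declaration at depth 0
k = 29


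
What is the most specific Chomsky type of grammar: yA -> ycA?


LHS has context (more than one symbol) and |LHS| ≤ |RHS|
Classification: Type 1 (Context-Sensitive)


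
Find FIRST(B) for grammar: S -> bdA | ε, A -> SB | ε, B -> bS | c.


Per alternative of B: FIRST(bS) = {b}; FIRST(c) = {c}
FIRST(B) = {b, c}


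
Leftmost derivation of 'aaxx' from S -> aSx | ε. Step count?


Derivation: S => aSx => aaSxx => aaxx
Steps: 3


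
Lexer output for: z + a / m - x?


Scan left to right, longest-match per lexeme
Tokens: ID(z), OP(+), ID(a), OP(/), ID(m), OP(-), ID(x)


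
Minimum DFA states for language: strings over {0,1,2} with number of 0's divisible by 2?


Track (count of 0) mod 2: states 0..1, accept at 0
Minimal DFA: 2 states


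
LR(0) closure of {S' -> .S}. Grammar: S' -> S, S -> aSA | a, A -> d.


Start: S' -> .S
For each item with dot before a nonterminal B, add B -> .γ for every B-production
Closure: [S' -> .S, S -> .aSA, S -> .a]


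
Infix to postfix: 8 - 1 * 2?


* has higher precedence, evaluate 1*2 first
Postfix: 8 1 2 * -


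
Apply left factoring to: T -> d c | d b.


Common prefix: 'd'
Factored: T -> d T', T' -> c | b


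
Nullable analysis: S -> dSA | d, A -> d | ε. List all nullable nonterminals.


A nonterminal is nullable iff some alternative derives ε (directly, or every symbol in it is nullable)
Nullable: {A}


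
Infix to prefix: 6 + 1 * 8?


'*' binds tighter: tree is (+ 6 (* 1 8))
Prefix: + 6 * 1 8


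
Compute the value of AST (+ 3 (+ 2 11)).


Evaluate inner: (+ 2 11) = 13
Evaluate root: (+ 3 13) = 16
Result: 16


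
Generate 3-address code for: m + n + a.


Break into single-operator statements:
t1 = m + n
t2 = t1 + a


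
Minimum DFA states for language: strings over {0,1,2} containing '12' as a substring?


KMP-style automaton: 2 progress states + 1 absorbing accept = 3
Minimal DFA: 3 states


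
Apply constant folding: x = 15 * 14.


15 * 14 = 210 at compile time
Optimized: x = 210


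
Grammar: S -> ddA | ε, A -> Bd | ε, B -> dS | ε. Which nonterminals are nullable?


A nonterminal is nullable iff some alternative derives ε (directly, or every symbol in it is nullable)
Nullable: {A, B, S}


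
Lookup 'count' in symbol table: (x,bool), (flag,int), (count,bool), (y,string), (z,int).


Lookup 'count' → type bool


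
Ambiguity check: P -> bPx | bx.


balanced b^n…x^n: each string has a unique parse
Unambiguous


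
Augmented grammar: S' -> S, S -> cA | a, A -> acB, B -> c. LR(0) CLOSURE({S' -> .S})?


Start: S' -> .S
For each item with dot before a nonterminal B, add B -> .γ for every B-production
Closure: [S' -> .S, S -> .cA, S -> .a]


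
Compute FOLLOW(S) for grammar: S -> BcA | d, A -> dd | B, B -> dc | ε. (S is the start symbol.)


$ ∈ FOLLOW(S). For each A -> αBβ: add FIRST(β)\{ε} to FOLLOW(B); if β nullable, add FOLLOW(A).
FOLLOW(S) = {$}


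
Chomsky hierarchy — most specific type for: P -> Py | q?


Left-linear: every RHS is a terminal or one nonterminal followed by a terminal
Classification: Type 3 (Regular)


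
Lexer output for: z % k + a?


Scan left to right, longest-match per lexeme
Tokens: ID(z), OP(%), ID(k), OP(+), ID(a)


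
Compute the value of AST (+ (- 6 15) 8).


Evaluate inner: (- 6 15) = -9
Evaluate root: (+ -9 8) = -1
Result: -1


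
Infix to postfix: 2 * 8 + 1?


Left to right (same or higher precedence on left)
Postfix: 2 8 * 1 +


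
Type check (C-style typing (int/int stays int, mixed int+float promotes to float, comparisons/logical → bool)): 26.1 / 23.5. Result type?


Operand types: float / float
Rule: mixed int/float promotes to float; int/int stays int
Result type: float


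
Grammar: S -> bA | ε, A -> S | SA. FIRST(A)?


Per alternative of A: FIRST(S) = {b, ε}; FIRST(SA) = {b, ε}
FIRST(A) = {b, ε}


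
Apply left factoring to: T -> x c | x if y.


Common prefix: 'x'
Factored: T -> x T', T' -> c | if y


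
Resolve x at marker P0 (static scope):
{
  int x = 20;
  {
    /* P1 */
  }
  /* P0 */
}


x declared in the same block as P0
x = 20


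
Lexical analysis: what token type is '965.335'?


Pattern: digits with a decimal point
Type: FLOAT_LITERAL


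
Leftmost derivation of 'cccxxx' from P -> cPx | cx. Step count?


Derivation: P => cPx => ccPxx => cccxxx
Steps: 3


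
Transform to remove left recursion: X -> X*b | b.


Left-recursive alternatives: X*b; non-recursive: b
Introduce X': X -> bX', X' -> *bX' | ε


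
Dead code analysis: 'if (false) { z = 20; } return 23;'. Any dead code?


condition is constant false, so the whole block is unreachable
Dead: 'if (false) { z = 20; }'


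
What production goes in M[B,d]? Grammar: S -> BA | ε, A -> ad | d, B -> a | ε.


For [B, d]: ε is nullable and 'd' ∈ FOLLOW(B)
Entry: B -> ε


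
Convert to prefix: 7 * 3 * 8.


left-to-right (same/higher precedence on left): tree is (* (* 7 3) 8)
Prefix: * * 7 3 8


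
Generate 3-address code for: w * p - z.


Break into single-operator statements:
t1 = w * p
t2 = t1 - z


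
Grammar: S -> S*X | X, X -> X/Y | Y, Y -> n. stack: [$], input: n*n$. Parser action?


no handle on stack; shift 'n'
Action: shift


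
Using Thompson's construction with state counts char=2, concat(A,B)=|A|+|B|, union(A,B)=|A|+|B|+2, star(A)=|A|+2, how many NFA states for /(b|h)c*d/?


Syntax tree has 4 char leaf(s), 1 union(s), 1 star(s)
chars contribute 4×2 = 8; each union adds +2; each star adds +2
Total: 8 + 2 + 2 = 12 states


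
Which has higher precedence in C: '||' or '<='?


'<=' is relational (level 7); '||' is logical OR (level 1)
Higher level binds tighter
'<=' has higher precedence than '||'


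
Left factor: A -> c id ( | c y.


Common prefix: 'c'
Factored: A -> c A', A' -> id ( | y


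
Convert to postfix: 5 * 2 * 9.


Left to right (same or higher precedence on left)
Postfix: 5 2 * 9 *


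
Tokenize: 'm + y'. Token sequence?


Scan left to right, longest-match per lexeme
Tokens: ID(m), OP(+), ID(y)


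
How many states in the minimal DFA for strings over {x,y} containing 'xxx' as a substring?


KMP-style automaton: 3 progress states + 1 absorbing accept = 4
Minimal DFA: 4 states


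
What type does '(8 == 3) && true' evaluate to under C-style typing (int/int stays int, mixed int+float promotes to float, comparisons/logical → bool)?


Operand types: bool && bool
Rule: logical operators take bool operands and yield bool
Result type: bool


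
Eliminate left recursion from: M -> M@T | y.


Left-recursive alternatives: M@T; non-recursive: y
Introduce M': M -> yM', M' -> @TM' | ε


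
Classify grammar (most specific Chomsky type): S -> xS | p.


Right-linear: every RHS is a terminal or a terminal followed by one nonterminal
Classification: Type 3 (Regular)


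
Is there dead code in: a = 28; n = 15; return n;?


a is assigned but never read
Dead: 'a = 28'


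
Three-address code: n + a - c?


Break into single-operator statements:
t1 = n + a
t2 = t1 - c


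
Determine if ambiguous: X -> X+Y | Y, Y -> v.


precedence layered via separate nonterminal Y: deterministic
Unambiguous


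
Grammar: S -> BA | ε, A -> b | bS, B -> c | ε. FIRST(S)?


Per alternative of S: FIRST(BA) = {b, c}; FIRST(ε) = {ε}
FIRST(S) = {b, c, ε}


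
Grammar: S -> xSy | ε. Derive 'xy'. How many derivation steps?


Derivation: S => xSy => xy
Steps: 2


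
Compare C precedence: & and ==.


'==' is equality (level 6); '&' is bitwise AND (level 5)
Higher level binds tighter
'==' has higher precedence than '&'


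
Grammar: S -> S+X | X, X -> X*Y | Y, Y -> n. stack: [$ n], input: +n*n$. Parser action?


'n' on top is the handle for Y -> n
Action: reduce (Y -> n)


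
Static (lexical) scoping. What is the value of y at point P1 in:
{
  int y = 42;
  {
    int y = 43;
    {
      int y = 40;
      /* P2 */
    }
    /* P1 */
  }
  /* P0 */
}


y declared in the same block as P1
y = 43


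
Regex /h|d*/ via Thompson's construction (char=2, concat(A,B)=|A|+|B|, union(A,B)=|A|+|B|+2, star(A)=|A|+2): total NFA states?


Syntax tree has 2 char leaf(s), 1 union(s), 1 star(s)
chars contribute 2×2 = 4; each union adds +2; each star adds +2
Total: 4 + 2 + 2 = 8 states


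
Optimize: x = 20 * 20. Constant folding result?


20 * 20 = 400 at compile time
Optimized: x = 400


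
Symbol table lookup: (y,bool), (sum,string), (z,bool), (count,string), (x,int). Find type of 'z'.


Lookup 'z' → type bool


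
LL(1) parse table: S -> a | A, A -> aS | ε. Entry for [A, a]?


For [A, a]: 'a' ∈ FIRST(aS)
Entry: A -> aS


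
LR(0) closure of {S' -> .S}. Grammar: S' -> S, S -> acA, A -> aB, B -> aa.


Start: S' -> .S
For each item with dot before a nonterminal B, add B -> .γ for every B-production
Closure: [S' -> .S, S -> .acA]


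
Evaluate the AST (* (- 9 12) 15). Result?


Evaluate inner: (- 9 12) = -3
Evaluate root: (* -3 15) = -45
Result: -45


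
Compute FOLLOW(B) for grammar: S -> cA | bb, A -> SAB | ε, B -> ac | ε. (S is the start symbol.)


$ ∈ FOLLOW(S). For each A -> αBβ: add FIRST(β)\{ε} to FOLLOW(B); if β nullable, add FOLLOW(A).
FOLLOW(B) = {$, a, b, c}


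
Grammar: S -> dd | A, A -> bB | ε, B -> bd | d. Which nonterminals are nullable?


A nonterminal is nullable iff some alternative derives ε (directly, or every symbol in it is nullable)
Nullable: {A, S}


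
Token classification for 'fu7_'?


Pattern: letter/underscore followed by alphanumerics, not a keyword
Type: IDENTIFIER


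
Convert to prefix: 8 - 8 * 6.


'*' binds tighter: tree is (- 8 (* 8 6))
Prefix: - 8 * 8 6


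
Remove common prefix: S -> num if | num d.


Common prefix: 'num'
Factored: S -> num S', S' -> if | d


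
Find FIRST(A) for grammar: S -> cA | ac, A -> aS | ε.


Per alternative of A: FIRST(aS) = {a}; FIRST(ε) = {ε}
FIRST(A) = {a, ε}


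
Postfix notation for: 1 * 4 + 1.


Left to right (same or higher precedence on left)
Postfix: 1 4 * 1 +


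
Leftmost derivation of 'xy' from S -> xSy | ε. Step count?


Derivation: S => xSy => xy
Steps: 2


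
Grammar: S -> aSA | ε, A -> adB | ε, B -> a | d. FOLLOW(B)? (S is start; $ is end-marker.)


$ ∈ FOLLOW(S). For each A -> αBβ: add FIRST(β)\{ε} to FOLLOW(B); if β nullable, add FOLLOW(A).
FOLLOW(B) = {$, a}


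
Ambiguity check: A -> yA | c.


right-linear, alternatives start with distinct terminals 'y' vs 'c': unique leftmost derivation
Unambiguous


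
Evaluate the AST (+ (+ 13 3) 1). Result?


Evaluate inner: (+ 13 3) = 16
Evaluate root: (+ 16 1) = 17
Result: 17


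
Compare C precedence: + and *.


'*' is multiplicative (level 10); '+' is additive (level 9)
Higher level binds tighter
'*' has higher precedence than '+'


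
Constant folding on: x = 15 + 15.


15 + 15 = 30 at compile time
Optimized: x = 30


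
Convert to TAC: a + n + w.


Break into single-operator statements:
t1 = a + n
t2 = t1 + w


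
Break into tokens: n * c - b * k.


Scan left to right, longest-match per lexeme
Tokens: ID(n), OP(*), ID(c), OP(-), ID(b), OP(*), ID(k)


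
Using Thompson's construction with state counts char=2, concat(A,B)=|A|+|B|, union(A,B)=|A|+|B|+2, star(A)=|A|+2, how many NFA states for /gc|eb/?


Syntax tree has 4 char leaf(s), 1 union(s), 0 star(s)
chars contribute 4×2 = 8; each union adds +2; each star adds +2
Total: 8 + 2 + 0 = 10 states


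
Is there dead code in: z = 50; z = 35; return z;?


first assignment to z is overwritten before any read
Dead: 'z = 50'


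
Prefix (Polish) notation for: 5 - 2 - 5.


left-to-right (same/higher precedence on left): tree is (- (- 5 2) 5)
Prefix: - - 5 2 5


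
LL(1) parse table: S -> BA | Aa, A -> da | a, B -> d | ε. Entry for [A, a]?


For [A, a]: 'a' ∈ FIRST(a)
Entry: A -> a


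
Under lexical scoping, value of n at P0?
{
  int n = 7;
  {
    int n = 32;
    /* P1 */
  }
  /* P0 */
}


n declared in the same block as P0
n = 7


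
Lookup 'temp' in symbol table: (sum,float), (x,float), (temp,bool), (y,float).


Lookup 'temp' → type bool


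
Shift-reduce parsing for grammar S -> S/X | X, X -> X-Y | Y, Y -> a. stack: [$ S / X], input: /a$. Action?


handle 'S/X' on top; lookahead ∈ FOLLOW(S) = {/, $}
Action: reduce (S -> S/X)


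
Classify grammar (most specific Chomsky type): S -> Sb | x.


Left-linear: every RHS is a terminal or one nonterminal followed by a terminal
Classification: Type 3 (Regular)


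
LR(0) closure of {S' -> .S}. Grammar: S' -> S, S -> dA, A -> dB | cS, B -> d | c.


Start: S' -> .S
For each item with dot before a nonterminal B, add B -> .γ for every B-production
Closure: [S' -> .S, S -> .dA]


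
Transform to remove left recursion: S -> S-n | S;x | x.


Left-recursive alternatives: S-n, S;x; non-recursive: x
Introduce S': S -> xS', S' -> -nS' | ;xS' | ε


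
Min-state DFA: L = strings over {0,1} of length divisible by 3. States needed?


Track length mod 3: states 0..2, accept at 0
Minimal DFA: 3 states


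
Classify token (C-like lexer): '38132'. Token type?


Pattern: digits only
Type: INTEGER_LITERAL


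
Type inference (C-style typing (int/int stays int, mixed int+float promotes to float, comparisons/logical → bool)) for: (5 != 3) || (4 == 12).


Operand types: bool || bool
Rule: logical operators take bool operands and yield bool
Result type: bool


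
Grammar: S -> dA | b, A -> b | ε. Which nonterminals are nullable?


A nonterminal is nullable iff some alternative derives ε (directly, or every symbol in it is nullable)
Nullable: {A}


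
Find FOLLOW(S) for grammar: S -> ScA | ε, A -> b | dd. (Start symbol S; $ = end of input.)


$ ∈ FOLLOW(S). For each A -> αBβ: add FIRST(β)\{ε} to FOLLOW(B); if β nullable, add FOLLOW(A).
FOLLOW(S) = {$, c}


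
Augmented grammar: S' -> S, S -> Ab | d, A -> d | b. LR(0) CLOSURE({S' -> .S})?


Start: S' -> .S
For each item with dot before a nonterminal B, add B -> .γ for every B-production
Closure: [S' -> .S, S -> .Ab, S -> .d, A -> .d, A -> .b]


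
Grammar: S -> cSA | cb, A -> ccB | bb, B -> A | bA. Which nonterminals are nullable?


A nonterminal is nullable iff some alternative derives ε (directly, or every symbol in it is nullable)
Nullable: {}


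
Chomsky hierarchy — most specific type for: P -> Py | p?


Left-linear: every RHS is a terminal or one nonterminal followed by a terminal
Classification: Type 3 (Regular)


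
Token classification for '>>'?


Pattern: operator symbol
Type: OPERATOR


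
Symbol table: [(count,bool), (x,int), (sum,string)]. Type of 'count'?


Lookup 'count' → type bool


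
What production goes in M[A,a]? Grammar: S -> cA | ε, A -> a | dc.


For [A, a]: 'a' ∈ FIRST(a)
Entry: A -> a


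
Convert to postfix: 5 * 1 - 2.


Left to right (same or higher precedence on left)
Postfix: 5 1 * 2 -


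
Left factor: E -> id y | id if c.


Common prefix: 'id'
Factored: E -> id E', E' -> y | if c


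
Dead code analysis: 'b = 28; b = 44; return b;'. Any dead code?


first assignment to b is overwritten before any read
Dead: 'b = 28'


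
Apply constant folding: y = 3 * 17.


3 * 17 = 51 at compile time
Optimized: y = 51


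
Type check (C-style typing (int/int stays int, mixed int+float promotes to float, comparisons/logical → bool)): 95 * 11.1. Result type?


Operand types: int * float
Rule: mixed int/float promotes to float; int/int stays int
Result type: float


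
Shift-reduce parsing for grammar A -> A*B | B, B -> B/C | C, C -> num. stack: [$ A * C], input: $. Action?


'C' (not preceded by B/) is the handle for B -> C
Action: reduce (B -> C)


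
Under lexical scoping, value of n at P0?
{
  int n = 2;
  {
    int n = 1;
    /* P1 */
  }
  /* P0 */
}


n declared in the same block as P0
n = 2


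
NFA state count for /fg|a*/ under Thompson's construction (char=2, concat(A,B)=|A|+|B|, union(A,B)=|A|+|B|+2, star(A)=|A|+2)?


Syntax tree has 3 char leaf(s), 1 union(s), 1 star(s)
chars contribute 3×2 = 6; each union adds +2; each star adds +2
Total: 6 + 2 + 2 = 10 states


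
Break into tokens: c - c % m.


Scan left to right, longest-match per lexeme
Tokens: ID(c), OP(-), ID(c), OP(%), ID(m)


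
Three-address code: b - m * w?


Break into single-operator statements:
t1 = m * w
t2 = b - t1


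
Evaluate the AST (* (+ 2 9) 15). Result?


Evaluate inner: (+ 2 9) = 11
Evaluate root: (* 11 15) = 165
Result: 165


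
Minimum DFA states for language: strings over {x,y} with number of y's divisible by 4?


Track (count of y) mod 4: states 0..3, accept at 0
Minimal DFA: 4 states


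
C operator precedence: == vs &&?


'==' is equality (level 6); '&&' is logical AND (level 2)
Higher level binds tighter
'==' has higher precedence than '&&'


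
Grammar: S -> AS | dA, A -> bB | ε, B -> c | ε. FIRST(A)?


Per alternative of A: FIRST(bB) = {b}; FIRST(ε) = {ε}
FIRST(A) = {b, ε}


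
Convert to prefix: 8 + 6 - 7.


left-to-right (same/higher precedence on left): tree is (- (+ 8 6) 7)
Prefix: - + 8 6 7


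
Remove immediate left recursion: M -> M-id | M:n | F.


Left-recursive alternatives: M-id, M:n; non-recursive: F
Introduce M': M -> FM', M' -> -idM' | :nM' | ε


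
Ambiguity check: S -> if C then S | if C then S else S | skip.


dangling else: 'if C then if C then skip else skip' parses two ways
Ambiguous


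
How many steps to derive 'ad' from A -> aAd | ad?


Derivation: A => ad
Steps: 1


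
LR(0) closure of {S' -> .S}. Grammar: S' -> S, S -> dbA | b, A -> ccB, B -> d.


Start: S' -> .S
For each item with dot before a nonterminal B, add B -> .γ for every B-production
Closure: [S' -> .S, S -> .dbA, S -> .b]


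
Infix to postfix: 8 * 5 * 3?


Left to right (same or higher precedence on left)
Postfix: 8 5 * 3 *


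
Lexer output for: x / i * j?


Scan left to right, longest-match per lexeme
Tokens: ID(x), OP(/), ID(i), OP(*), ID(j)


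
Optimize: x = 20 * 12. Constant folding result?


20 * 12 = 240 at compile time
Optimized: x = 240


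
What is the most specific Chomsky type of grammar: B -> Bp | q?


Left-linear: every RHS is a terminal or one nonterminal followed by a terminal
Classification: Type 3 (Regular)


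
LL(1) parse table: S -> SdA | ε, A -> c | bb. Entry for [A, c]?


For [A, c]: 'c' ∈ FIRST(c)
Entry: A -> c


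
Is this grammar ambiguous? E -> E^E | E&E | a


'a^a&a' has two parse trees (no precedence encoded between ^ and &)
Ambiguous


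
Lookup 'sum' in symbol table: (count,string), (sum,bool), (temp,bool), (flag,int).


Lookup 'sum' → type bool


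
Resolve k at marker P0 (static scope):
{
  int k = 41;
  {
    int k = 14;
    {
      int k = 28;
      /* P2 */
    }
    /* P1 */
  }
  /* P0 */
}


k declared in the same block as P0
k = 41


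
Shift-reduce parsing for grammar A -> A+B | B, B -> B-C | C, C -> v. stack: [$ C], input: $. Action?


'C' (not preceded by B-) is the handle for B -> C
Action: reduce (B -> C)


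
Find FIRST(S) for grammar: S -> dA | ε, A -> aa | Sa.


Per alternative of S: FIRST(dA) = {d}; FIRST(ε) = {ε}
FIRST(S) = {d, ε}


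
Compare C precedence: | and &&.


'|' is bitwise OR (level 3); '&&' is logical AND (level 2)
Higher level binds tighter
'|' has higher precedence than '&&'


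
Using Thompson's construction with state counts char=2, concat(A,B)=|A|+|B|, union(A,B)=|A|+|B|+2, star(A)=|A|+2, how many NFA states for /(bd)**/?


Syntax tree has 2 char leaf(s), 0 union(s), 2 star(s)
chars contribute 2×2 = 4; each union adds +2; each star adds +2
Total: 4 + 0 + 4 = 8 states


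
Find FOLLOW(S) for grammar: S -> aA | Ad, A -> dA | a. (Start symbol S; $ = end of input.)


$ ∈ FOLLOW(S). For each A -> αBβ: add FIRST(β)\{ε} to FOLLOW(B); if β nullable, add FOLLOW(A).
FOLLOW(S) = {$}


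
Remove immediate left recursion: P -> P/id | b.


Left-recursive alternatives: P/id; non-recursive: b
Introduce P': P -> bP', P' -> /idP' | ε


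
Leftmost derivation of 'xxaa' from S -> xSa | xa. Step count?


Derivation: S => xSa => xxaa
Steps: 2


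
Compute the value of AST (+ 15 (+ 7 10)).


Evaluate inner: (+ 7 10) = 17
Evaluate root: (+ 15 17) = 32
Result: 32


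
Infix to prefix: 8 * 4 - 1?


left-to-right (same/higher precedence on left): tree is (- (* 8 4) 1)
Prefix: - * 8 4 1


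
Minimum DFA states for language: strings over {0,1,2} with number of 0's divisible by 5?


Track (count of 0) mod 5: states 0..4, accept at 0
Minimal DFA: 5 states


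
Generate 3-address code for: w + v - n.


Break into single-operator statements:
t1 = w + v
t2 = t1 - n


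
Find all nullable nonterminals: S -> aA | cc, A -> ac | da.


A nonterminal is nullable iff some alternative derives ε (directly, or every symbol in it is nullable)
Nullable: {}


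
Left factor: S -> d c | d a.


Common prefix: 'd'
Factored: S -> d S', S' -> c | a


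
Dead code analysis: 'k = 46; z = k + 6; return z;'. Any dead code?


k is read by z's definition; z is returned
No dead code


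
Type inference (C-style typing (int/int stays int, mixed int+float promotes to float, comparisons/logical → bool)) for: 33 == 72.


Operand types: int == int
Rule: comparison yields bool
Result type: bool


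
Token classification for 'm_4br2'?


Pattern: letter/underscore followed by alphanumerics, not a keyword
Type: IDENTIFIER


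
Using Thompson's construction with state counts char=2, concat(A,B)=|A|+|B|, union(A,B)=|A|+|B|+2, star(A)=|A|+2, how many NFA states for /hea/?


Syntax tree has 3 char leaf(s), 0 union(s), 0 star(s)
chars contribute 3×2 = 6; each union adds +2; each star adds +2
Total: 6 + 0 + 0 = 6 states


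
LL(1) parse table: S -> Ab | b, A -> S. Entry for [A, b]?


For [A, b]: 'b' ∈ FIRST(S)
Entry: A -> S


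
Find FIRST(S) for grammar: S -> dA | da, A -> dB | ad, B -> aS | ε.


Per alternative of S: FIRST(dA) = {d}; FIRST(da) = {d}
FIRST(S) = {d}


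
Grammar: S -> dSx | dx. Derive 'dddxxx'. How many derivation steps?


Derivation: S => dSx => ddSxx => dddxxx
Steps: 3


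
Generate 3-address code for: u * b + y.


Break into single-operator statements:
t1 = u * b
t2 = t1 + y


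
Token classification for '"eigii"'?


Pattern: double-quoted sequence
Type: STRING_LITERAL


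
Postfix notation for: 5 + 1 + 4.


Left to right (same or higher precedence on left)
Postfix: 5 1 + 4 +


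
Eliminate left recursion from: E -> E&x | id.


Left-recursive alternatives: E&x; non-recursive: id
Introduce E': E -> idE', E' -> &xE' | ε


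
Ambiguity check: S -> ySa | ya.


balanced y^n…a^n: each string has a unique parse
Unambiguous


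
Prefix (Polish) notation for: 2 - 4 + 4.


left-to-right (same/higher precedence on left): tree is (+ (- 2 4) 4)
Prefix: + - 2 4 4


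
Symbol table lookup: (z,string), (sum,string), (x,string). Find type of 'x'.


Lookup 'x' → type string


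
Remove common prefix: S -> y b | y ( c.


Common prefix: 'y'
Factored: S -> y S', S' -> b | ( c


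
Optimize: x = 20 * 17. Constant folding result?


20 * 17 = 340 at compile time
Optimized: x = 340


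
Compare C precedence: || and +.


'+' is additive (level 9); '||' is logical OR (level 1)
Higher level binds tighter
'+' has higher precedence than '||'


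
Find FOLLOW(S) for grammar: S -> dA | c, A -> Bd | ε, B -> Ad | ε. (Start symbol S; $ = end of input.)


$ ∈ FOLLOW(S). For each A -> αBβ: add FIRST(β)\{ε} to FOLLOW(B); if β nullable, add FOLLOW(A).
FOLLOW(S) = {$}


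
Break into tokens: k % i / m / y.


Scan left to right, longest-match per lexeme
Tokens: ID(k), OP(%), ID(i), OP(/), ID(m), OP(/), ID(y)


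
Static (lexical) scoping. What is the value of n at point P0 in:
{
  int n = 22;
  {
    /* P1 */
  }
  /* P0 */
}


n declared in the same block as P0
n = 22


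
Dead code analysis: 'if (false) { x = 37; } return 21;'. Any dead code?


condition is constant false, so the whole block is unreachable
Dead: 'if (false) { x = 37; }'


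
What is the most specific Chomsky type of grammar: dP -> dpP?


LHS has context (more than one symbol) and |LHS| ≤ |RHS|
Classification: Type 1 (Context-Sensitive)


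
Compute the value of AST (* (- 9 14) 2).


Evaluate inner: (- 9 14) = -5
Evaluate root: (* -5 2) = -10
Result: -10


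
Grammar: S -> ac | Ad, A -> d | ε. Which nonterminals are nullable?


A nonterminal is nullable iff some alternative derives ε (directly, or every symbol in it is nullable)
Nullable: {A}


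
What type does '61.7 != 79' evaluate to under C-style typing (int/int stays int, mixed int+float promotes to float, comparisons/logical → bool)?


Operand types: float != int
Rule: comparison yields bool
Result type: bool


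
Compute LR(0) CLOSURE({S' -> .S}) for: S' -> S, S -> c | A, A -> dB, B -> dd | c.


Start: S' -> .S
For each item with dot before a nonterminal B, add B -> .γ for every B-production
Closure: [S' -> .S, S -> .c, S -> .A, A -> .dB]


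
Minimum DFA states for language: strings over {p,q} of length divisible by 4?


Track length mod 4: states 0..3, accept at 0
Minimal DFA: 4 states


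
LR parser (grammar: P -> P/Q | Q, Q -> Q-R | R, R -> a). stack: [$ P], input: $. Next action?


start symbol P on stack, input exhausted
Action: accept


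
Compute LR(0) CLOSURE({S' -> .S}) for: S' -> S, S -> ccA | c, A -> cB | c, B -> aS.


Start: S' -> .S
For each item with dot before a nonterminal B, add B -> .γ for every B-production
Closure: [S' -> .S, S -> .ccA, S -> .c]


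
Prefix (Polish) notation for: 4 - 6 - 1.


left-to-right (same/higher precedence on left): tree is (- (- 4 6) 1)
Prefix: - - 4 6 1


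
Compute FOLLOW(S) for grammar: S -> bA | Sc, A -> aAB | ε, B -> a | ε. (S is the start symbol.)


$ ∈ FOLLOW(S). For each A -> αBβ: add FIRST(β)\{ε} to FOLLOW(B); if β nullable, add FOLLOW(A).
FOLLOW(S) = {$, c}


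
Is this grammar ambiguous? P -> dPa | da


balanced d^n…a^n: each string has a unique parse
Unambiguous


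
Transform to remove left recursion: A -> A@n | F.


Left-recursive alternatives: A@n; non-recursive: F
Introduce A': A -> FA', A' -> @nA' | ε


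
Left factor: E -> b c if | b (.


Common prefix: 'b'
Factored: E -> b E', E' -> c if | (


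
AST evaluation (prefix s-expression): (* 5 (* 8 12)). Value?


Evaluate inner: (* 8 12) = 96
Evaluate root: (* 5 96) = 480
Result: 480


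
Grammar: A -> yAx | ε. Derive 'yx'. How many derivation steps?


Derivation: A => yAx => yx
Steps: 2


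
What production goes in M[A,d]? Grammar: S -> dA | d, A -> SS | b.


For [A, d]: 'd' ∈ FIRST(SS)
Entry: A -> SS


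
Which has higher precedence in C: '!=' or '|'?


'!=' is equality (level 6); '|' is bitwise OR (level 3)
Higher level binds tighter
'!=' has higher precedence than '|'


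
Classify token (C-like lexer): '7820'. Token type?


Pattern: digits only
Type: INTEGER_LITERAL


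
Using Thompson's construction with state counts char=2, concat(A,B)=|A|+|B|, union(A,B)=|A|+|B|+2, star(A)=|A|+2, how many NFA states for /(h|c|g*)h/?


Syntax tree has 4 char leaf(s), 2 union(s), 1 star(s)
chars contribute 4×2 = 8; each union adds +2; each star adds +2
Total: 8 + 4 + 2 = 14 states


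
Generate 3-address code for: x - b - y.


Break into single-operator statements:
t1 = x - b
t2 = t1 - y


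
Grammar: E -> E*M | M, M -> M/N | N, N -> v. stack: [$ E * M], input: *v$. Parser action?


handle 'E*M' on top; lookahead ∈ FOLLOW(E) = {*, $}
Action: reduce (E -> E*M)


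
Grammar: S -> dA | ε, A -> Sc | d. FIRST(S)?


Per alternative of S: FIRST(dA) = {d}; FIRST(ε) = {ε}
FIRST(S) = {d, ε}


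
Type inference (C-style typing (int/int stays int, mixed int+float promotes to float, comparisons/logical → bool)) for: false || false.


Operand types: bool || bool
Rule: logical operators take bool operands and yield bool
Result type: bool


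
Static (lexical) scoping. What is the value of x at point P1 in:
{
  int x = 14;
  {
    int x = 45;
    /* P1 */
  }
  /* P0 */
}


x declared in the same block as P1
x = 45


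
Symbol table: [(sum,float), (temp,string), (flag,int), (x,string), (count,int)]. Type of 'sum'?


Lookup 'sum' → type float


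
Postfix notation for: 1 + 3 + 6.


Left to right (same or higher precedence on left)
Postfix: 1 3 + 6 +


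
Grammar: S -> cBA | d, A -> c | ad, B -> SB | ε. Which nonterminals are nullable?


A nonterminal is nullable iff some alternative derives ε (directly, or every symbol in it is nullable)
Nullable: {B}


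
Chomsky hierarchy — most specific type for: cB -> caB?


LHS has context (more than one symbol) and |LHS| ≤ |RHS|
Classification: Type 1 (Context-Sensitive)


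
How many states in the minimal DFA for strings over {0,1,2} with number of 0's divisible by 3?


Track (count of 0) mod 3: states 0..2, accept at 0
Minimal DFA: 3 states


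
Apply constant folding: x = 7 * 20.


7 * 20 = 140 at compile time
Optimized: x = 140


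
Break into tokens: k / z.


Scan left to right, longest-match per lexeme
Tokens: ID(k), OP(/), ID(z)


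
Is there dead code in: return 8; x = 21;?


statement follows a return and is unreachable
Dead: 'x = 21'


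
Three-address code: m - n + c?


Break into single-operator statements:
t1 = m - n
t2 = t1 + c


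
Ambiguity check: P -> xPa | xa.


balanced x^n…a^n: each string has a unique parse
Unambiguous


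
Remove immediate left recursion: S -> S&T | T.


Left-recursive alternatives: S&T; non-recursive: T
Introduce S': S -> TS', S' -> &TS' | ε


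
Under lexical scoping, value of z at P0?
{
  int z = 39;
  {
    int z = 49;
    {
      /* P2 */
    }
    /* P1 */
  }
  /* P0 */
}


z declared in the same block as P0
z = 39


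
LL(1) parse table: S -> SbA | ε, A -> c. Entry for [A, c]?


For [A, c]: 'c' ∈ FIRST(c)
Entry: A -> c


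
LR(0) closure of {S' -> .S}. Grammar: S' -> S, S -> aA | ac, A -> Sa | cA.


Start: S' -> .S
For each item with dot before a nonterminal B, add B -> .γ for every B-production
Closure: [S' -> .S, S -> .aA, S -> .ac]


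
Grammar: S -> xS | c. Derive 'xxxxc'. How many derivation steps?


Derivation: S => xS => xxS => xxxS => xxxxS => xxxxc
Steps: 5


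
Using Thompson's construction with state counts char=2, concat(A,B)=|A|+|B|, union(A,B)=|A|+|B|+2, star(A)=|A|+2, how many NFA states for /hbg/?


Syntax tree has 3 char leaf(s), 0 union(s), 0 star(s)
chars contribute 3×2 = 6; each union adds +2; each star adds +2
Total: 6 + 0 + 0 = 6 states


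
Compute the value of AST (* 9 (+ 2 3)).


Evaluate inner: (+ 2 3) = 5
Evaluate root: (* 9 5) = 45
Result: 45


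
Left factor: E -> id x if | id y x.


Common prefix: 'id'
Factored: E -> id E', E' -> x if | y x


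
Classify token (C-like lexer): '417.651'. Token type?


Pattern: digits with a decimal point
Type: FLOAT_LITERAL


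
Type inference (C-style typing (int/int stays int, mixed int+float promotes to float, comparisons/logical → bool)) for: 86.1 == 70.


Operand types: float == int
Rule: comparison yields bool
Result type: bool


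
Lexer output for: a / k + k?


Scan left to right, longest-match per lexeme
Tokens: ID(a), OP(/), ID(k), OP(+), ID(k)


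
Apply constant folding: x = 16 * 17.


16 * 17 = 272 at compile time
Optimized: x = 272


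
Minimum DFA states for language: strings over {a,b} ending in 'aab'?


Track the longest suffix of input matching a prefix of 'aab': 4 classes (prefixes of length 0..3)
Minimal DFA: 4 states


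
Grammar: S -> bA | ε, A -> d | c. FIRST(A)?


Per alternative of A: FIRST(d) = {d}; FIRST(c) = {c}
FIRST(A) = {c, d}


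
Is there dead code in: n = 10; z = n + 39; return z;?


n is read by z's definition; z is returned
No dead code


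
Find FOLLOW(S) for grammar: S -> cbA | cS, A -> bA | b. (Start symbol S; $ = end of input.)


$ ∈ FOLLOW(S). For each A -> αBβ: add FIRST(β)\{ε} to FOLLOW(B); if β nullable, add FOLLOW(A).
FOLLOW(S) = {$}


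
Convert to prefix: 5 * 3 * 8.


left-to-right (same/higher precedence on left): tree is (* (* 5 3) 8)
Prefix: * * 5 3 8


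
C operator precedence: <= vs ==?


'<=' is relational (level 7); '==' is equality (level 6)
Higher level binds tighter
'<=' has higher precedence than '=='


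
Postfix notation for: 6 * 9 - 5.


Left to right (same or higher precedence on left)
Postfix: 6 9 * 5 -


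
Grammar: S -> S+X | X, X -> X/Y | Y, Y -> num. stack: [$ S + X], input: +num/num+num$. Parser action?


handle 'S+X' on top; lookahead ∈ FOLLOW(S) = {+, $}
Action: reduce (S -> S+X)


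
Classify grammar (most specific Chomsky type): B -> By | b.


Left-linear: every RHS is a terminal or one nonterminal followed by a terminal
Classification: Type 3 (Regular)


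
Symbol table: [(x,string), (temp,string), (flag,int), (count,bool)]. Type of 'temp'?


Lookup 'temp' → type string


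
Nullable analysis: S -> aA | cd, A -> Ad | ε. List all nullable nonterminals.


A nonterminal is nullable iff some alternative derives ε (directly, or every symbol in it is nullable)
Nullable: {A}


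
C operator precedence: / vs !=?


'/' is multiplicative (level 10); '!=' is equality (level 6)
Higher level binds tighter
'/' has higher precedence than '!='


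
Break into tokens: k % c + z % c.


Scan left to right, longest-match per lexeme
Tokens: ID(k), OP(%), ID(c), OP(+), ID(z), OP(%), ID(c)


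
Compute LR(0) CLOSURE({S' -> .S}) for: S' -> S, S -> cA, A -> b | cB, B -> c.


Start: S' -> .S
For each item with dot before a nonterminal B, add B -> .γ for every B-production
Closure: [S' -> .S, S -> .cA]


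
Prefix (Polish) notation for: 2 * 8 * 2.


left-to-right (same/higher precedence on left): tree is (* (* 2 8) 2)
Prefix: * * 2 8 2


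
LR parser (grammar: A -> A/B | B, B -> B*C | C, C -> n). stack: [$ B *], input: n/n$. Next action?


no handle; shift 'n'
Action: shift


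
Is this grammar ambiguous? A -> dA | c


right-linear, alternatives start with distinct terminals 'd' vs 'c': unique leftmost derivation
Unambiguous


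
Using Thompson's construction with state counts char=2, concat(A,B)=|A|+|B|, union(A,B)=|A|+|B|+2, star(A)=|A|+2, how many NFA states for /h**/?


Syntax tree has 1 char leaf(s), 0 union(s), 2 star(s)
chars contribute 1×2 = 2; each union adds +2; each star adds +2
Total: 2 + 0 + 4 = 6 states


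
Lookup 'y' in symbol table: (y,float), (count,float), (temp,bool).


Lookup 'y' → type float


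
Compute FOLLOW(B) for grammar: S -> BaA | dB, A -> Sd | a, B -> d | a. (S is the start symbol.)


$ ∈ FOLLOW(S). For each A -> αBβ: add FIRST(β)\{ε} to FOLLOW(B); if β nullable, add FOLLOW(A).
FOLLOW(B) = {$, a, d}


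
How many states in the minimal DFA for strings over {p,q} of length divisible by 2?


Track length mod 2: states 0..1, accept at 0
Minimal DFA: 2 states


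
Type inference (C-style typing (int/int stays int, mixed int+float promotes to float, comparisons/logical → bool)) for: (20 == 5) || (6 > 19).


Operand types: bool || bool
Rule: logical operators take bool operands and yield bool
Result type: bool


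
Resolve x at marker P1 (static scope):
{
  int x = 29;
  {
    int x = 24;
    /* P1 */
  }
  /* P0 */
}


x declared in the same block as P1
x = 24


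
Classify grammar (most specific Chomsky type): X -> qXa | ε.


Single nonterminal LHS, but q^n a^n is not regular
Classification: Type 2 (Context-Free)


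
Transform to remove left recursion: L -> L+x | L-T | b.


Left-recursive alternatives: L+x, L-T; non-recursive: b
Introduce L': L -> bL', L' -> +xL' | -TL' | ε


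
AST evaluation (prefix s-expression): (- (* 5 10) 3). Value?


Evaluate inner: (* 5 10) = 50
Evaluate root: (- 50 3) = 47
Result: 47


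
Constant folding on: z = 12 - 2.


12 - 2 = 10 at compile time
Optimized: z = 10


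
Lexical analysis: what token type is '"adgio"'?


Pattern: double-quoted sequence
Type: STRING_LITERAL


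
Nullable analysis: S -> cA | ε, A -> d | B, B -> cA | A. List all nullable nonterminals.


A nonterminal is nullable iff some alternative derives ε (directly, or every symbol in it is nullable)
Nullable: {S}


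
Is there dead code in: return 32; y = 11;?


statement follows a return and is unreachable
Dead: 'y = 11'


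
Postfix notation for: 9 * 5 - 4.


Left to right (same or higher precedence on left)
Postfix: 9 5 * 4 -


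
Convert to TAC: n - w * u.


Break into single-operator statements:
t1 = w * u
t2 = n - t1
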